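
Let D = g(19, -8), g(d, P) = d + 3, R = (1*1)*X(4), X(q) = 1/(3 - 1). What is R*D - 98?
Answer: -87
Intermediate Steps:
X(q) = ½ (X(q) = 1/2 = ½)
R = ½ (R = (1*1)*(½) = 1*(½) = ½ ≈ 0.50000)
g(d, P) = 3 + d
D = 22 (D = 3 + 19 = 22)
R*D - 98 = (½)*22 - 98 = 11 - 98 = -87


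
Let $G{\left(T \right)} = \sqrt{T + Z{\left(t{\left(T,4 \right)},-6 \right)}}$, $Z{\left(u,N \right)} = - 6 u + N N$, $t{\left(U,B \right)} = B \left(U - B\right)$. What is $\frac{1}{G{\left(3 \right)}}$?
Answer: $\frac{\sqrt{7}}{21} \approx 0.12599$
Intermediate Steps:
$Z{\left(u,N \right)} = N^{2} - 6 u$ ($Z{\left(u,N \right)} = - 6 u + N^{2} = N^{2} - 6 u$)
$G{\left(T \right)} = \sqrt{132 - 23 T}$ ($G{\left(T \right)} = \sqrt{T - \left(-36 + 6 \cdot 4 \left(T - 4\right)\right)} = \sqrt{T - \left(-36 + 6 \cdot 4 \left(-4 + T\right)\right)} = \sqrt{T - \left(-36 + 6 \left(-16 + 4 T\right)\right)} = \sqrt{T + \left(36 - \left(-96 + 24 T\right)\right)} = \sqrt{T - \left(-132 + 24 T\right)} = \sqrt{132 - 23 T}$)
$\frac{1}{G{\left(3 \right)}} = \frac{1}{\sqrt{132 - 69}} = \frac{1}{\sqrt{63}} = \frac{1}{3 \sqrt{7}} = \frac{\sqrt{7}}{21}$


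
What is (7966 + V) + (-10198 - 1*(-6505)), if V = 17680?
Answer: 21953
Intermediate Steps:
(7966 + V) + (-10198 - 1*(-6505)) = (7966 + 17680) + (-10198 - 1*(-6505)) = 25646 + (-10198 + 6505) = 25646 - 3693 = 21953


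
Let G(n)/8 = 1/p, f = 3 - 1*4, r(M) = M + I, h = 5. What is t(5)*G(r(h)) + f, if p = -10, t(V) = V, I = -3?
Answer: -5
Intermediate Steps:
r(M) = -3 + M (r(M) = M - 3 = -3 + M)
f = -1 (f = 3 - 4 = -1)
G(n) = -4/5 (G(n) = 8/(-10) = 8*(-1/10) = -4/5)
t(5)*G(r(h)) + f = 5*(-4/5) - 1 = -4 - 1 = -5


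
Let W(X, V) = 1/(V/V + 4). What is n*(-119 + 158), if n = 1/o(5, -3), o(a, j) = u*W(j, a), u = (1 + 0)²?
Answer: 195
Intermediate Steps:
u = 1 (u = 1² = 1)
W(X, V) = ⅕ (W(X, V) = 1/(1 + 4) = 1/5 = ⅕)
o(a, j) = ⅕ (o(a, j) = 1*(⅕) = ⅕)
n = 5 (n = 1/(⅕) = 5)
n*(-119 + 158) = 5*(-119 + 158) = 5*39 = 195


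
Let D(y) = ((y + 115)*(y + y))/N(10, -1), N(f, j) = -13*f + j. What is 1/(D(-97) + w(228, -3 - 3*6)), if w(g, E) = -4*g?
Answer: -131/115980 ≈ -0.0011295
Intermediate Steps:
N(f, j) = j - 13*f
D(y) = -2*y*(115 + y)/131 (D(y) = ((y + 115)*(y + y))/(-1 - 13*10) = ((115 + y)*(2*y))/(-1 - 130) = (2*y*(115 + y))/(-131) = (2*y*(115 + y))*(-1/131) = -2*y*(115 + y)/131)
1/(D(-97) + w(228, -3 - 3*6)) = 1/(-2/131*(-97)*(115 - 97) - 4*228) = 1/(-2/131*(-97)*18 - 912) = 1/(3492/131 - 912) = 1/(-115980/131) = -131/115980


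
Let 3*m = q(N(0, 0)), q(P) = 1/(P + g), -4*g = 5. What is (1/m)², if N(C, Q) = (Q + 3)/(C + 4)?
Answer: 9/4 ≈ 2.2500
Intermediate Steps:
N(C, Q) = (3 + Q)/(4 + C)
g = -5/4 (g = -¼*5 = -5/4 ≈ -1.2500)
q(P) = 1/(-5/4 + P) (q(P) = 1/(P - 5/4) = 1/(-5/4 + P))
m = -⅔ (m = (4/(-5 + 4*((3 + 0)/(4 + 0))))/3 = (4/(-5 + 4*(3/4)))/3 = (4/(-5 + 4*((¼)*3)))/3 = (4/(-5 + 4*(¾)))/3 = (4/(-5 + 3))/3 = (4/(-2))/3 = (4*(-½))/3 = (⅓)*(-2) = -⅔ ≈ -0.66667)
(1/m)² = (1/(-⅔))² = (-3/2)² = 9/4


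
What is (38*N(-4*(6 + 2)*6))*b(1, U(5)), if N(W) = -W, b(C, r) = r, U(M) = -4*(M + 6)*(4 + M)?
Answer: -2889216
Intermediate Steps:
U(M) = -4*(4 + M)*(6 + M) (U(M) = -4*(6 + M)*(4 + M) = -4*(4 + M)*(6 + M))
(38*N(-4*(6 + 2)*6))*b(1, U(5)) = (38*(-(-4)*(6 + 2)*6))*(-96 - 40*5 - 4*5**2) = (38*(-(-4)*8*6))*(-96 - 200 - 4*25) = (38*(-(-4)*48))*(-96 - 200 - 100) = (38*(-1*(-192)))*(-396) = (38*192)*(-396) = 7296*(-396) = -2889216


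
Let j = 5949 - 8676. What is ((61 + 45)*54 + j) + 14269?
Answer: 17266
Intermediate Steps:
j = -2727
((61 + 45)*54 + j) + 14269 = ((61 + 45)*54 - 2727) + 14269 = (106*54 - 2727) + 14269 = (5724 - 2727) + 14269 = 2997 + 14269 = 17266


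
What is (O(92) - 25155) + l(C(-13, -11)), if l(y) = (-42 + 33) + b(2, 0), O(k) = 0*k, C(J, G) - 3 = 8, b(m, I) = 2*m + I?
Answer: -25160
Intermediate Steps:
b(m, I) = I + 2*m
C(J, G) = 11 (C(J, G) = 3 + 8 = 11)
O(k) = 0
l(y) = -5 (l(y) = (-42 + 33) + (0 + 2*2) = -9 + (0 + 4) = -9 + 4 = -5)
(O(92) - 25155) + l(C(-13, -11)) = (0 - 25155) - 5 = -25155 - 5 = -25160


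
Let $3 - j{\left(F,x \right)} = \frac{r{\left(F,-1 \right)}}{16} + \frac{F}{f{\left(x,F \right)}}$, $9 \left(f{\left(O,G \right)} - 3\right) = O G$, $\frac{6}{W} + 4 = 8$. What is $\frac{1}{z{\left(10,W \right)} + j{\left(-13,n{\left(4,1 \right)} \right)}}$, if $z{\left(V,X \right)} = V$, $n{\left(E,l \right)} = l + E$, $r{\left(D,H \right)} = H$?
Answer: $\frac{304}{3035} \approx 0.10016$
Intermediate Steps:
$W = \frac{3}{2}$ ($W = \frac{6}{-4 + 8} = \frac{6}{4} = 6 \cdot \frac{1}{4} = \frac{3}{2} \approx 1.5$)
$n{\left(E,l \right)} = E + l$
$f{\left(O,G \right)} = 3 + \frac{G O}{9}$ ($f{\left(O,G \right)} = 3 + \frac{O G}{9} = 3 + \frac{G O}{9}$)
$j{\left(F,x \right)} = \frac{49}{16} - \frac{F}{3 + \frac{F x}{9}}$ ($j{\left(F,x \right)} = 3 - \left(- \frac{1}{16} + \frac{F}{3 + \frac{F x}{9}}\right) = \frac{49}{16} - \frac{F}{3 + \frac{F x}{9}}$)
$\frac{1}{z{\left(10,W \right)} + j{\left(-13,n{\left(4,1 \right)} \right)}} = \frac{1}{10 + \frac{1323 - -1872 + 49 \left(-13\right) \left(4 + 1\right)}{16 \left(27 - 13 \left(4 + 1\right)\right)}} = \frac{1}{10 + \frac{1323 + 1872 + 49 \left(-13\right) 5}{16 \left(27 - 65\right)}} = \frac{1}{10 + \frac{1323 + 1872 - 3185}{16 \left(27 - 65\right)}} = \frac{1}{10 + \frac{1}{16} \frac{1}{-38} \cdot 10} = \frac{1}{10 + \frac{1}{16} \left(- \frac{1}{38}\right) 10} = \frac{1}{10 - \frac{5}{304}} = \frac{1}{\frac{3035}{304}} = \frac{304}{3035}$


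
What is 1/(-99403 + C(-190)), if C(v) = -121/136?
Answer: -136/13518929 ≈ -1.0060e-5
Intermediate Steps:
C(v) = -121/136 (C(v) = -121*1/136 = -121/136)
1/(-99403 + C(-190)) = 1/(-99403 - 121/136) = 1/(-13518929/136) = -136/13518929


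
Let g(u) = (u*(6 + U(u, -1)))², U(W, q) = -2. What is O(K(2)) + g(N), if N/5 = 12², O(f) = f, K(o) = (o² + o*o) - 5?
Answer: 8294403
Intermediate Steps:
K(o) = -5 + 2*o² (K(o) = (o² + o²) - 5 = 2*o² - 5 = -5 + 2*o²)
N = 720 (N = 5*12² = 5*144 = 720)
g(u) = 16*u² (g(u) = (u*(6 - 2))² = (u*4)² = (4*u)² = 16*u²)
O(K(2)) + g(N) = (-5 + 2*2²) + 16*720² = (-5 + 2*4) + 16*518400 = (-5 + 8) + 8294400 = 3 + 8294400 = 8294403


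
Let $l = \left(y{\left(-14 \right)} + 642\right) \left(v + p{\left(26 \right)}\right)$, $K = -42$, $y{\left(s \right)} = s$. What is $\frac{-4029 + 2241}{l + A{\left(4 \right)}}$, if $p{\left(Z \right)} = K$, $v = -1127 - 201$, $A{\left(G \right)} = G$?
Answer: $\frac{447}{215089} \approx 0.0020782$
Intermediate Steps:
$v = -1328$
$p{\left(Z \right)} = -42$
$l = -860360$ ($l = \left(-14 + 642\right) \left(-1328 - 42\right) = 628 \left(-1370\right) = -860360$)
$\frac{-4029 + 2241}{l + A{\left(4 \right)}} = \frac{-4029 + 2241}{-860360 + 4} = - \frac{1788}{-860356} = \left(-1788\right) \left(- \frac{1}{860356}\right) = \frac{447}{215089}$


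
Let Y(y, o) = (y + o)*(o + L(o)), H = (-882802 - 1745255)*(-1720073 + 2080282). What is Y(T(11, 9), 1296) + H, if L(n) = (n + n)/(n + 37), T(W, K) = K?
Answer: -1261881904097229/1333 ≈ -9.4665e+11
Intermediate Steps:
L(n) = 2*n/(37 + n) (L(n) = (2*n)/(37 + n) = 2*n/(37 + n))
H = -946649783913 (H = -2628057*360209 = -946649783913)
Y(y, o) = (o + y)*(o + 2*o/(37 + o)) (Y(y, o) = (y + o)*(o + 2*o/(37 + o)) = (o + y)*(o + 2*o/(37 + o)))
Y(T(11, 9), 1296) + H = 1296*(2*1296 + 2*9 + (37 + 1296)*(1296 + 9))/(37 + 1296) - 946649783913 = 1296*(2592 + 18 + 1333*1305)/1333 - 946649783913 = 1296*(1/1333)*(2592 + 18 + 1739565) - 946649783913 = 1296*(1/1333)*1742175 - 946649783913 = 2257858800/1333 - 946649783913 = -1261881904097229/1333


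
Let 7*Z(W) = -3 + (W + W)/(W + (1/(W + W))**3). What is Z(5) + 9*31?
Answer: 9761950/35007 ≈ 278.86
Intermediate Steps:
Z(W) = -3/7 + 2*W/(7*(W + 1/(8*W**3))) (Z(W) = (-3 + (W + W)/(W + (1/(W + W))**3))/7 = (-3 + (2*W)/(W + (1/(2*W))**3))/7 = (-3 + (2*W)/(W + 1/(8*W**3)))/7 = (-3 + 2*W/(W + 1/(8*W**3)))/7 = -3/7 + 2*W/(7*(W + 1/(8*W**3))))
Z(5) + 9*31 = (-3 - 8*5**4)/(7*(1 + 8*5**4)) + 9*31 = (-3 - 8*625)/(7*(1 + 8*625)) + 279 = (-3 - 5000)/(7*(1 + 5000)) + 279 = (1/7)*(-5003)/5001 + 279 = (1/7)*(1/5001)*(-5003) + 279 = -5003/35007 + 279 = 9761950/35007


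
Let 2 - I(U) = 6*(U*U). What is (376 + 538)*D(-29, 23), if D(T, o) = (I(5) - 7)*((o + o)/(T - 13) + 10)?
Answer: -26492290/21 ≈ -1.2615e+6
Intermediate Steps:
I(U) = 2 - 6*U² (I(U) = 2 - 6*U*U = 2 - 6*U²)
D(T, o) = -1550 - 310*o/(-13 + T) (D(T, o) = ((2 - 6*5²) - 7)*((o + o)/(T - 13) + 10) = ((2 - 6*25) - 7)*((2*o)/(-13 + T) + 10) = ((2 - 150) - 7)*(2*o/(-13 + T) + 10) = (-148 - 7)*(10 + 2*o/(-13 + T)) = -155*(10 + 2*o/(-13 + T)) = -1550 - 310*o/(-13 + T))
(376 + 538)*D(-29, 23) = (376 + 538)*(310*(65 - 1*23 - 5*(-29))/(-13 - 29)) = 914*(310*(65 - 23 + 145)/(-42)) = 914*(310*(-1/42)*187) = 914*(-28985/21) = -26492290/21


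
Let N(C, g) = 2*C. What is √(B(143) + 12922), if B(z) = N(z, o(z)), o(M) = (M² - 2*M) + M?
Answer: 2*√3302 ≈ 114.93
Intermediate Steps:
o(M) = M² - M
B(z) = 2*z
√(B(143) + 12922) = √(2*143 + 12922) = √(286 + 12922) = √13208 = 2*√3302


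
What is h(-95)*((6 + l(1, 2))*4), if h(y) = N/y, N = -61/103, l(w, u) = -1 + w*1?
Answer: 1464/9785 ≈ 0.14962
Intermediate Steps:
l(w, u) = -1 + w
N = -61/103 (N = -61*1/103 = -61/103 ≈ -0.59223)
h(y) = -61/(103*y)
h(-95)*((6 + l(1, 2))*4) = (-61/103/(-95))*((6 + (-1 + 1))*4) = (-61/103*(-1/95))*((6 + 0)*4) = 61*(6*4)/9785 = (61/9785)*24 = 1464/9785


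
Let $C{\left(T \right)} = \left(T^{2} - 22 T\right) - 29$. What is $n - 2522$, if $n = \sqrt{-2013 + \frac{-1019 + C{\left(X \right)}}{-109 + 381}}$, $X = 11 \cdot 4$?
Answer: $-2522 + \frac{i \sqrt{581842}}{17} \approx -2522.0 + 44.87 i$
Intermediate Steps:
$X = 44$
$C{\left(T \right)} = -29 + T^{2} - 22 T$
$n = \frac{i \sqrt{581842}}{17}$ ($n = \sqrt{-2013 + \frac{-1019 - \left(997 - 1936\right)}{-109 + 381}} = \sqrt{-2013 + \frac{-1019 - -939}{272}} = \sqrt{-2013 + \left(-1019 + 939\right) \frac{1}{272}} = \sqrt{-2013 - \frac{5}{17}} = \sqrt{- \frac{34226}{17}} = \frac{i \sqrt{581842}}{17} \approx 44.87 i$)
$n - 2522 = \frac{i \sqrt{581842}}{17} - 2522 = -2522 + \frac{i \sqrt{581842}}{17}$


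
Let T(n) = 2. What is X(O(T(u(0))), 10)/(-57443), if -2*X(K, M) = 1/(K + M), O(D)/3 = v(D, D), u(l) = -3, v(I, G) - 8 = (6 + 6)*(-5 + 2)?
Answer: -1/8501564 ≈ -1.1763e-7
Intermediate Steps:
v(I, G) = -28 (v(I, G) = 8 + (6 + 6)*(-5 + 2) = 8 + 12*(-3) = 8 - 36 = -28)
O(D) = -84 (O(D) = 3*(-28) = -84)
X(K, M) = -1/(2*(K + M))
X(O(T(u(0))), 10)/(-57443) = -1/(2*(-84) + 2*10)/(-57443) = -1/(-168 + 20)*(-1/57443) = -1/(-148)*(-1/57443) = -1*(-1/148)*(-1/57443) = (1/148)*(-1/57443) = -1/8501564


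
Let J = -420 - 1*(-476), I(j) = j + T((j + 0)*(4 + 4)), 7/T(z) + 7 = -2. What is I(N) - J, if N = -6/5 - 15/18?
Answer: -5293/90 ≈ -58.811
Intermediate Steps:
T(z) = -7/9 (T(z) = 7/(-7 - 2) = 7/(-9) = 7*(-⅑) = -7/9)
N = -61/30 (N = -6*⅕ - 15*1/18 = -6/5 - ⅚ = -61/30 ≈ -2.0333)
I(j) = -7/9 + j (I(j) = j - 7/9 = -7/9 + j)
J = 56 (J = -420 + 476 = 56)
I(N) - J = (-7/9 - 61/30) - 1*56 = -253/90 - 56 = -5293/90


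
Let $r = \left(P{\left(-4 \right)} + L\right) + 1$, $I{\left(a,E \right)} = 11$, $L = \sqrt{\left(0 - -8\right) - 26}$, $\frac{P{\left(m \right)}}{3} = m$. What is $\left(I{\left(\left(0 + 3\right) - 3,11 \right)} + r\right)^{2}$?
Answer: $-18$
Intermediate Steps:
$P{\left(m \right)} = 3 m$
$L = 3 i \sqrt{2}$ ($L = \sqrt{\left(0 + 8\right) - 26} = \sqrt{8 - 26} = \sqrt{-18} = 3 i \sqrt{2} \approx 4.2426 i$)
$r = -11 + 3 i \sqrt{2}$ ($r = \left(3 \left(-4\right) + 3 i \sqrt{2}\right) + 1 = \left(-12 + 3 i \sqrt{2}\right) + 1 = -11 + 3 i \sqrt{2} \approx -11.0 + 4.2426 i$)
$\left(I{\left(\left(0 + 3\right) - 3,11 \right)} + r\right)^{2} = \left(11 - \left(11 - 3 i \sqrt{2}\right)\right)^{2} = \left(3 i \sqrt{2}\right)^{2} = -18$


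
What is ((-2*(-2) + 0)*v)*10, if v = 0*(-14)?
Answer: 0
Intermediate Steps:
v = 0
((-2*(-2) + 0)*v)*10 = ((-2*(-2) + 0)*0)*10 = ((4 + 0)*0)*10 = (4*0)*10 = 0*10 = 0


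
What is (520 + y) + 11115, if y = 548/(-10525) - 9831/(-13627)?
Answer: 1668836279804/143424175 ≈ 11636.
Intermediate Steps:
y = 96003679/143424175 (y = 548*(-1/10525) - 9831*(-1/13627) = -548/10525 + 9831/13627 = 96003679/143424175 ≈ 0.66937)
(520 + y) + 11115 = (520 + 96003679/143424175) + 11115 = 74676574679/143424175 + 11115 = 1668836279804/143424175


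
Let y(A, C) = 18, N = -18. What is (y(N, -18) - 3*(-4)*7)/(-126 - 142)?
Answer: -51/134 ≈ -0.38060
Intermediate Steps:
(y(N, -18) - 3*(-4)*7)/(-126 - 142) = (18 - 3*(-4)*7)/(-126 - 142) = (18 + 12*7)/(-268) = (18 + 84)*(-1/268) = 102*(-1/268) = -51/134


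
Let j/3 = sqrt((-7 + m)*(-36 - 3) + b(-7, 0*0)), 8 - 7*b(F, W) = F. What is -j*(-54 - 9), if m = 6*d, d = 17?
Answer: 1944*I*sqrt(35) ≈ 11501.0*I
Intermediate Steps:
b(F, W) = 8/7 - F/7
m = 102 (m = 6*17 = 102)
j = 216*I*sqrt(35)/7 (j = 3*sqrt((-7 + 102)*(-36 - 3) + (8/7 - 1/7*(-7))) = 3*sqrt(95*(-39) + (8/7 + 1)) = 3*sqrt(-3705 + 15/7) = 3*sqrt(-25920/7) = 3*(72*I*sqrt(35)/7) = 216*I*sqrt(35)/7 ≈ 182.55*I)
-j*(-54 - 9) = -216*I*sqrt(35)/7*(-54 - 9) = -216*I*sqrt(35)/7*(-63) = -(-1944)*I*sqrt(35) = 1944*I*sqrt(35)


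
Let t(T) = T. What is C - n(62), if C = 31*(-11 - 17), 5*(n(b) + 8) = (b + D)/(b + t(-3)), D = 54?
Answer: -253816/295 ≈ -860.39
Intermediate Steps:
n(b) = -8 + (54 + b)/(5*(-3 + b)) (n(b) = -8 + ((b + 54)/(b - 3))/5 = -8 + ((54 + b)/(-3 + b))/5 = -8 + (54 + b)/(5*(-3 + b)))
C = -868 (C = 31*(-28) = -868)
C - n(62) = -868 - 3*(58 - 13*62)/(5*(-3 + 62)) = -868 - 3*(58 - 806)/(5*59) = -868 - 3*(-748)/(5*59) = -868 - 1*(-2244/295) = -868 + 2244/295 = -253816/295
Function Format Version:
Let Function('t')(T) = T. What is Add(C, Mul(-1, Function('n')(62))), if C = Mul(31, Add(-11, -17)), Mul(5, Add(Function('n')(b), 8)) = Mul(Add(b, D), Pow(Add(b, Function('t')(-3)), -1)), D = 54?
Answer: Rational(-253816, 295) ≈ -860.39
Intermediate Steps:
Function('n')(b) = Add(-8, Mul(Rational(1, 5), Pow(Add(-3, b), -1), Add(54, b))) (Function('n')(b) = Add(-8, Mul(Rational(1, 5), Mul(Add(b, 54), Pow(Add(b, -3), -1)))) = Add(-8, Mul(Rational(1, 5), Mul(Add(54, b), Pow(Add(-3, b), -1)))) = Add(-8, Mul(Rational(1, 5), Mul(Pow(Add(-3, b), -1), Add(54, b)))) = Add(-8, Mul(Rational(1, 5), Pow(Add(-3, b), -1), Add(54, b))))
C = -868 (C = Mul(31, -28) = -868)
Add(C, Mul(-1, Function('n')(62))) = Add(-868, Mul(-1, Mul(Rational(3, 5), Pow(Add(-3, 62), -1), Add(58, Mul(-13, 62))))) = Add(-868, Mul(-1, Mul(Rational(3, 5), Pow(59, -1), Add(58, -806)))) = Add(-868, Mul(-1, Mul(Rational(3, 5), Rational(1, 59), -748))) = Add(-868, Mul(-1, Rational(-2244, 295))) = Add(-868, Rational(2244, 295)) = Rational(-253816, 295)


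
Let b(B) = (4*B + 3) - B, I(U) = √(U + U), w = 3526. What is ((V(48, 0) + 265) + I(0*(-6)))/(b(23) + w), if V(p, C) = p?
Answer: 313/3598 ≈ 0.086993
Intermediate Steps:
I(U) = √2*√U (I(U) = √(2*U) = √2*√U)
b(B) = 3 + 3*B (b(B) = (3 + 4*B) - B = 3 + 3*B)
((V(48, 0) + 265) + I(0*(-6)))/(b(23) + w) = ((48 + 265) + √2*√(0*(-6)))/((3 + 3*23) + 3526) = (313 + √2*√0)/((3 + 69) + 3526) = (313 + √2*0)/(72 + 3526) = (313 + 0)/3598 = 313*(1/3598) = 313/3598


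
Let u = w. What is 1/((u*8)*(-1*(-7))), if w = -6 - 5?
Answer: -1/616 ≈ -0.0016234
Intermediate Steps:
w = -11
u = -11
1/((u*8)*(-1*(-7))) = 1/((-11*8)*(-1*(-7))) = 1/(-88*7) = 1/(-616) = -1/616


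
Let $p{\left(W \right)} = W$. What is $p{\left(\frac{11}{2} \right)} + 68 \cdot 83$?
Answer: $\frac{11299}{2} \approx 5649.5$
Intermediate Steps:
$p{\left(\frac{11}{2} \right)} + 68 \cdot 83 = \frac{11}{2} + 68 \cdot 83 = 11 \cdot \frac{1}{2} + 5644 = \frac{11}{2} + 5644 = \frac{11299}{2}$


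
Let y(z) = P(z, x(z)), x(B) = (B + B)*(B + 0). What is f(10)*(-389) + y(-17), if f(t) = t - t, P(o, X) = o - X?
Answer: -595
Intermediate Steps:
x(B) = 2*B² (x(B) = (2*B)*B = 2*B²)
y(z) = z - 2*z²
f(t) = 0
f(10)*(-389) + y(-17) = 0*(-389) - 17*(1 - 2*(-17)) = 0 - 17*(1 + 34) = 0 - 17*35 = 0 - 595 = -595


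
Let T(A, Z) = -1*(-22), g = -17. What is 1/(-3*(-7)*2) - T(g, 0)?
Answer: -923/42 ≈ -21.976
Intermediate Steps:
T(A, Z) = 22
1/(-3*(-7)*2) - T(g, 0) = 1/(-3*(-7)*2) - 1*22 = 1/(21*2) - 22 = 1/42 - 22 = -923/42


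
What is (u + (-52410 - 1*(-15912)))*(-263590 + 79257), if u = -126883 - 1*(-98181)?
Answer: 12018511600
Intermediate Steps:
u = -28702 (u = -126883 + 98181 = -28702)
(u + (-52410 - 1*(-15912)))*(-263590 + 79257) = (-28702 + (-52410 - 1*(-15912)))*(-263590 + 79257) = (-28702 + (-52410 + 15912))*(-184333) = (-28702 - 36498)*(-184333) = -65200*(-184333) = 12018511600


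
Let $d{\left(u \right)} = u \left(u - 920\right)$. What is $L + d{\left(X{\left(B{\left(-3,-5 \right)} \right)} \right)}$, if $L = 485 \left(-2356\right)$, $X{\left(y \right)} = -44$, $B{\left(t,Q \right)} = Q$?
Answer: $-1100244$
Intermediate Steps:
$d{\left(u \right)} = u \left(-920 + u\right)$
$L = -1142660$
$L + d{\left(X{\left(B{\left(-3,-5 \right)} \right)} \right)} = -1142660 - 44 \left(-920 - 44\right) = -1142660 - -42416 = -1142660 + 42416 = -1100244$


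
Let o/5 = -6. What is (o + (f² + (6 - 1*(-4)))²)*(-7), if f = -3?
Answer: -2317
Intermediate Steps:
o = -30 (o = 5*(-6) = -30)
(o + (f² + (6 - 1*(-4)))²)*(-7) = (-30 + ((-3)² + (6 - 1*(-4)))²)*(-7) = (-30 + (9 + (6 + 4))²)*(-7) = (-30 + (9 + 10)²)*(-7) = (-30 + 19²)*(-7) = (-30 + 361)*(-7) = 331*(-7) = -2317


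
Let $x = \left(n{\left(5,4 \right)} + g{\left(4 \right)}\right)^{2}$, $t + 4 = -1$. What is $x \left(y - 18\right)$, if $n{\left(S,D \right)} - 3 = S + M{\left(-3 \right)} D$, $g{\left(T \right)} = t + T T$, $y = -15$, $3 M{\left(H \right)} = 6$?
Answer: $-24057$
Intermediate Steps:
$t = -5$ ($t = -4 - 1 = -5$)
$M{\left(H \right)} = 2$ ($M{\left(H \right)} = \frac{1}{3} \cdot 6 = 2$)
$g{\left(T \right)} = -5 + T^{2}$ ($g{\left(T \right)} = -5 + T T = -5 + T^{2}$)
$n{\left(S,D \right)} = 3 + S + 2 D$ ($n{\left(S,D \right)} = 3 + \left(S + 2 D\right) = 3 + S + 2 D$)
$x = 729$ ($x = \left(\left(3 + 5 + 2 \cdot 4\right) - \left(5 - 4^{2}\right)\right)^{2} = \left(\left(3 + 5 + 8\right) + \left(-5 + 16\right)\right)^{2} = \left(16 + 11\right)^{2} = 27^{2} = 729$)
$x \left(y - 18\right) = 729 \left(-15 - 18\right) = 729 \left(-33\right) = -24057$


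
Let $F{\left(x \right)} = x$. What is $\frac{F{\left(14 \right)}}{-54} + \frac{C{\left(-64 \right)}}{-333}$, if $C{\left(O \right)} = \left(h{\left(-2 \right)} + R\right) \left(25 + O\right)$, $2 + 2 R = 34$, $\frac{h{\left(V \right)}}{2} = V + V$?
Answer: $\frac{677}{999} \approx 0.67768$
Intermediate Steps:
$h{\left(V \right)} = 4 V$ ($h{\left(V \right)} = 2 \left(V + V\right) = 2 \cdot 2 V = 4 V$)
$R = 16$ ($R = -1 + \frac{1}{2} \cdot 34 = -1 + 17 = 16$)
$C{\left(O \right)} = 200 + 8 O$ ($C{\left(O \right)} = \left(4 \left(-2\right) + 16\right) \left(25 + O\right) = \left(-8 + 16\right) \left(25 + O\right) = 8 \left(25 + O\right) = 200 + 8 O$)
$\frac{F{\left(14 \right)}}{-54} + \frac{C{\left(-64 \right)}}{-333} = \frac{14}{-54} + \frac{200 + 8 \left(-64\right)}{-333} = 14 \left(- \frac{1}{54}\right) + \left(200 - 512\right) \left(- \frac{1}{333}\right) = - \frac{7}{27} - - \frac{104}{111} = - \frac{7}{27} + \frac{104}{111} = \frac{677}{999}$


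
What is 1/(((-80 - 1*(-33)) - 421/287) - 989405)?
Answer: -287/283973145 ≈ -1.0107e-6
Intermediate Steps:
1/(((-80 - 1*(-33)) - 421/287) - 989405) = 1/(((-80 + 33) - 421*1/287) - 989405) = 1/((-47 - 421/287) - 989405) = 1/(-13910/287 - 989405) = 1/(-283973145/287) = -287/283973145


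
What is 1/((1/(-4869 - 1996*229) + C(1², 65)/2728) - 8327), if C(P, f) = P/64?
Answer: -274473464320/2285540535995147 ≈ -0.00012009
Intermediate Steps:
C(P, f) = P/64 (C(P, f) = P*(1/64) = P/64)
1/((1/(-4869 - 1996*229) + C(1², 65)/2728) - 8327) = 1/((1/(-4869 - 1996*229) + ((1/64)*1²)/2728) - 8327) = 1/(((1/229)/(-6865) + ((1/64)*1)*(1/2728)) - 8327) = 1/((-1/6865*1/229 + (1/64)*(1/2728)) - 8327) = 1/((-1/1572085 + 1/174592) - 8327) = 1/(1397493/274473464320 - 8327) = 1/(-2285540535995147/274473464320) = -274473464320/2285540535995147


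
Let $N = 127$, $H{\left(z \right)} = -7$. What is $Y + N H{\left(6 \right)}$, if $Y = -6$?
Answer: $-895$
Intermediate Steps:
$Y + N H{\left(6 \right)} = -6 + 127 \left(-7\right) = -6 - 889 = -895$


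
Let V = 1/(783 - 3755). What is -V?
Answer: 1/2972 ≈ 0.00033647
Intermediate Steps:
V = -1/2972 (V = 1/(-2972) = -1/2972 ≈ -0.00033647)
-V = -1*(-1/2972) = 1/2972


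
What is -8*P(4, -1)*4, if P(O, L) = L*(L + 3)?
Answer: 64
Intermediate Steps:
P(O, L) = L*(3 + L)
-8*P(4, -1)*4 = -(-8)*(3 - 1)*4 = -(-8)*2*4 = -8*(-2)*4 = 16*4 = 64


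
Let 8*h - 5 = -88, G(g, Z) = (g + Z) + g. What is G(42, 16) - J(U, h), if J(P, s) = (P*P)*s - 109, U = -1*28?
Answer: 8343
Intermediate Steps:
G(g, Z) = Z + 2*g (G(g, Z) = (Z + g) + g = Z + 2*g)
U = -28
h = -83/8 (h = 5/8 + (1/8)*(-88) = 5/8 - 11 = -83/8 ≈ -10.375)
J(P, s) = -109 + s*P**2 (J(P, s) = P**2*s - 109 = s*P**2 - 109 = -109 + s*P**2)
G(42, 16) - J(U, h) = (16 + 2*42) - (-109 - 83/8*(-28)**2) = (16 + 84) - (-109 - 83/8*784) = 100 - (-109 - 8134) = 100 - 1*(-8243) = 100 + 8243 = 8343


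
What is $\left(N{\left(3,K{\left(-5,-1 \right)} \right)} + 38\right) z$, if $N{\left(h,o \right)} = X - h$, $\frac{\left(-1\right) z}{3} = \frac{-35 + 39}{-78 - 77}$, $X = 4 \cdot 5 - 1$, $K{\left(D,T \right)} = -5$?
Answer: $\frac{648}{155} \approx 4.1806$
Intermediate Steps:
$X = 19$ ($X = 20 - 1 = 19$)
$z = \frac{12}{155}$ ($z = - 3 \frac{-35 + 39}{-78 - 77} = - 3 \frac{4}{-155} = - 3 \cdot 4 \left(- \frac{1}{155}\right) = \left(-3\right) \left(- \frac{4}{155}\right) = \frac{12}{155} \approx 0.077419$)
$N{\left(h,o \right)} = 19 - h$
$\left(N{\left(3,K{\left(-5,-1 \right)} \right)} + 38\right) z = \left(\left(19 - 3\right) + 38\right) \frac{12}{155} = \left(16 + 38\right) \frac{12}{155} = 54 \cdot \frac{12}{155} = \frac{648}{155}$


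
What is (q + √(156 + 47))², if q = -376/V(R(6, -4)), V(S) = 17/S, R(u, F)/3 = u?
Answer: 45864491/289 - 13536*√203/17 ≈ 1.4736e+5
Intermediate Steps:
R(u, F) = 3*u
q = -6768/17 (q = -376/(17/((3*6))) = -376/(17/18) = -376/(17*(1/18)) = -376/17/18 = -376*18/17 = -6768/17 ≈ -398.12)
(q + √(156 + 47))² = (-6768/17 + √(156 + 47))² = (-6768/17 + √203)²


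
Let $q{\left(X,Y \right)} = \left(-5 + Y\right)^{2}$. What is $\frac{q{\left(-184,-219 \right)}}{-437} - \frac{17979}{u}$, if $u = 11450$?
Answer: $- \frac{582372023}{5003650} \approx -116.39$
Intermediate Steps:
$\frac{q{\left(-184,-219 \right)}}{-437} - \frac{17979}{u} = \frac{\left(-5 - 219\right)^{2}}{-437} - \frac{17979}{11450} = \left(-224\right)^{2} \left(- \frac{1}{437}\right) - \frac{17979}{11450} = 50176 \left(- \frac{1}{437}\right) - \frac{17979}{11450} = - \frac{50176}{437} - \frac{17979}{11450} = - \frac{582372023}{5003650}$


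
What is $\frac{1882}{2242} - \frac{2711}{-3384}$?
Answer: $\frac{6223375}{3793464} \approx 1.6406$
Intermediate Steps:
$\frac{1882}{2242} - \frac{2711}{-3384} = 1882 \cdot \frac{1}{2242} - - \frac{2711}{3384} = \frac{941}{1121} + \frac{2711}{3384} = \frac{6223375}{3793464}$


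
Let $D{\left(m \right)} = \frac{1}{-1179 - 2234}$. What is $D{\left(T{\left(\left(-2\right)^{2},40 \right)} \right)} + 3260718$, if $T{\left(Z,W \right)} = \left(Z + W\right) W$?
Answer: $\frac{11128830533}{3413} \approx 3.2607 \cdot 10^{6}$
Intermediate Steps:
$T{\left(Z,W \right)} = W \left(W + Z\right)$ ($T{\left(Z,W \right)} = \left(W + Z\right) W = W \left(W + Z\right)$)
$D{\left(m \right)} = - \frac{1}{3413}$ ($D{\left(m \right)} = \frac{1}{-3413} = - \frac{1}{3413}$)
$D{\left(T{\left(\left(-2\right)^{2},40 \right)} \right)} + 3260718 = - \frac{1}{3413} + 3260718 = \frac{11128830533}{3413}$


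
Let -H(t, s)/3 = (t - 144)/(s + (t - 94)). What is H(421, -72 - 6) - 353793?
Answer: -29365096/83 ≈ -3.5380e+5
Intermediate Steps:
H(t, s) = -3*(-144 + t)/(-94 + s + t) (H(t, s) = -3*(t - 144)/(s + (t - 94)) = -3*(-144 + t)/(s + (-94 + t)) = -3*(-144 + t)/(-94 + s + t))
H(421, -72 - 6) - 353793 = 3*(144 - 1*421)/(-94 + (-72 - 6) + 421) - 353793 = 3*(144 - 421)/(-94 - 78 + 421) - 353793 = 3*(-277)/249 - 353793 = 3*(1/249)*(-277) - 353793 = -277/83 - 353793 = -29365096/83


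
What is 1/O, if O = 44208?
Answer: 1/44208 ≈ 2.2620e-5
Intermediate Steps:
1/O = 1/44208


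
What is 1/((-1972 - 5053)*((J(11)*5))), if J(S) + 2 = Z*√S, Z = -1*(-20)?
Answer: -1/77204750 - √11/7720475 ≈ -4.4254e-7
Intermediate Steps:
Z = 20
J(S) = -2 + 20*√S
1/((-1972 - 5053)*((J(11)*5))) = 1/((-1972 - 5053)*(((-2 + 20*√11)*5))) = 1/((-7025)*(-10 + 100*√11)) = -1/(7025*(-10 + 100*√11))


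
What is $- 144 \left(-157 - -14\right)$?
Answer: $20592$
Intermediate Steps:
$- 144 \left(-157 - -14\right) = - 144 \left(-157 + \left(-6 + 20\right)\right) = - 144 \left(-157 + 14\right) = \left(-144\right) \left(-143\right) = 20592$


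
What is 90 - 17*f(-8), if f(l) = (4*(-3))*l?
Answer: -1542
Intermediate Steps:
f(l) = -12*l
90 - 17*f(-8) = 90 - (-204)*(-8) = 90 - 17*96 = 90 - 1632 = -1542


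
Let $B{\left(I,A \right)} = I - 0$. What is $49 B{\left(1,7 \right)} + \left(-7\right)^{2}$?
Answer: $98$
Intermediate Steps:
$B{\left(I,A \right)} = I$ ($B{\left(I,A \right)} = I + 0 = I$)
$49 B{\left(1,7 \right)} + \left(-7\right)^{2} = 49 \cdot 1 + \left(-7\right)^{2} = 49 + 49 = 98$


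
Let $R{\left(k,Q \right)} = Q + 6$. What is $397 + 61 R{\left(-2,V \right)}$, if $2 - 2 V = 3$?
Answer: $\frac{1465}{2} \approx 732.5$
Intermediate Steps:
$V = - \frac{1}{2}$ ($V = 1 - \frac{3}{2} = - \frac{1}{2} \approx -0.5$)
$R{\left(k,Q \right)} = 6 + Q$
$397 + 61 R{\left(-2,V \right)} = 397 + 61 \left(6 - \frac{1}{2}\right) = 397 + 61 \cdot \frac{11}{2} = 397 + \frac{671}{2} = \frac{1465}{2}$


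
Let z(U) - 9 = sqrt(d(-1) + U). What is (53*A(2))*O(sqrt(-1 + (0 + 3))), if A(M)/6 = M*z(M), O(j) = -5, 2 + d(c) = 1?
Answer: -31800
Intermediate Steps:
d(c) = -1 (d(c) = -2 + 1 = -1)
z(U) = 9 + sqrt(-1 + U)
A(M) = 6*M*(9 + sqrt(-1 + M)) (A(M) = 6*(M*(9 + sqrt(-1 + M))) = 6*M*(9 + sqrt(-1 + M)))
(53*A(2))*O(sqrt(-1 + (0 + 3))) = (53*(6*2*(9 + sqrt(-1 + 2))))*(-5) = (53*(6*2*(9 + sqrt(1))))*(-5) = (53*(6*2*(9 + 1)))*(-5) = (53*(6*2*10))*(-5) = (53*120)*(-5) = 6360*(-5) = -31800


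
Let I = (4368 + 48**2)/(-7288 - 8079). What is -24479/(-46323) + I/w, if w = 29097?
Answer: 1216119366985/2301396634053 ≈ 0.52843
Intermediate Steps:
I = -6672/15367 (I = (4368 + 2304)/(-15367) = 6672*(-1/15367) = -6672/15367 ≈ -0.43418)
-24479/(-46323) + I/w = -24479/(-46323) - 6672/15367/29097 = -24479*(-1/46323) - 6672/15367*1/29097 = 24479/46323 - 2224/149044533 = 1216119366985/2301396634053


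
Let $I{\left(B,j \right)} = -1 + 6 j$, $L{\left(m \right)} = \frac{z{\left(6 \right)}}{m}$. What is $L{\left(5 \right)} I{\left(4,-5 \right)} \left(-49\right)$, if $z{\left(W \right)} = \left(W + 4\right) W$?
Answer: $18228$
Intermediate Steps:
$z{\left(W \right)} = W \left(4 + W\right)$ ($z{\left(W \right)} = \left(4 + W\right) W = W \left(4 + W\right)$)
$L{\left(m \right)} = \frac{60}{m}$ ($L{\left(m \right)} = \frac{6 \left(4 + 6\right)}{m} = \frac{6 \cdot 10}{m} = \frac{60}{m}$)
$L{\left(5 \right)} I{\left(4,-5 \right)} \left(-49\right) = \frac{60}{5} \left(-1 + 6 \left(-5\right)\right) \left(-49\right) = 60 \cdot \frac{1}{5} \left(-1 - 30\right) \left(-49\right) = 12 \left(-31\right) \left(-49\right) = \left(-372\right) \left(-49\right) = 18228$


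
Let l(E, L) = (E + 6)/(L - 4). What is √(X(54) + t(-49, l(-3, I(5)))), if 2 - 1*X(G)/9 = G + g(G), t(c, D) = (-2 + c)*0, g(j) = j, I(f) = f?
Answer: 3*I*√106 ≈ 30.887*I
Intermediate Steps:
l(E, L) = (6 + E)/(-4 + L)
t(c, D) = 0
X(G) = 18 - 18*G (X(G) = 18 - 9*(G + G) = 18 - 18*G)
√(X(54) + t(-49, l(-3, I(5)))) = √((18 - 18*54) + 0) = √((18 - 972) + 0) = √(-954 + 0) = √(-954) = 3*I*√106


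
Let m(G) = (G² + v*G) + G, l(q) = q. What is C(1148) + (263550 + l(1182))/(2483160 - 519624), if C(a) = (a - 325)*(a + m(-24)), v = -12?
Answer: 267715719933/163628 ≈ 1.6361e+6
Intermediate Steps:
m(G) = G² - 11*G (m(G) = (G² - 12*G) + G = G² - 11*G)
C(a) = (-325 + a)*(840 + a) (C(a) = (a - 325)*(a - 24*(-11 - 24)) = (-325 + a)*(a - 24*(-35)) = (-325 + a)*(a + 840) = (-325 + a)*(840 + a))
C(1148) + (263550 + l(1182))/(2483160 - 519624) = (-273000 + 1148² + 515*1148) + (263550 + 1182)/(2483160 - 519624) = (-273000 + 1317904 + 591220) + 264732/1963536 = 1636124 + 264732*(1/1963536) = 1636124 + 22061/163628 = 267715719933/163628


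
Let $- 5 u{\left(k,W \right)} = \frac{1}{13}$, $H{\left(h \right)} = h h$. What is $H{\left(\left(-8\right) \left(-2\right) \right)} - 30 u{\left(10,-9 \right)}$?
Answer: $\frac{3334}{13} \approx 256.46$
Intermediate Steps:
$H{\left(h \right)} = h^{2}$
$u{\left(k,W \right)} = - \frac{1}{65}$ ($u{\left(k,W \right)} = - \frac{1}{5 \cdot 13} = \left(- \frac{1}{5}\right) \frac{1}{13} = - \frac{1}{65}$)
$H{\left(\left(-8\right) \left(-2\right) \right)} - 30 u{\left(10,-9 \right)} = \left(\left(-8\right) \left(-2\right)\right)^{2} - - \frac{6}{13} = 16^{2} + \frac{6}{13} = 256 + \frac{6}{13} = \frac{3334}{13}$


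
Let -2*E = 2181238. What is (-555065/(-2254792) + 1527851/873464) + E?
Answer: -134246749070203495/123092477468 ≈ -1.0906e+6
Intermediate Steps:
E = -1090619 (E = -½*2181238 = -1090619)
(-555065/(-2254792) + 1527851/873464) + E = (-555065/(-2254792) + 1527851/873464) - 1090619 = (-555065*(-1/2254792) + 1527851*(1/873464)) - 1090619 = (555065/2254792 + 1527851/873464) - 1090619 = 245613469197/123092477468 - 1090619 = -134246749070203495/123092477468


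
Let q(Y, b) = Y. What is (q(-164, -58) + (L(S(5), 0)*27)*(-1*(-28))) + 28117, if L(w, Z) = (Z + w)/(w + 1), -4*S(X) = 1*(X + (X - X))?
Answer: 31733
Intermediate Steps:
S(X) = -X/4 (S(X) = -(X + (X - X))/4 = -(X + 0)/4 = -X/4)
L(w, Z) = (Z + w)/(1 + w)
(q(-164, -58) + (L(S(5), 0)*27)*(-1*(-28))) + 28117 = (-164 + (((0 - 1/4*5)/(1 - 1/4*5))*27)*(-1*(-28))) + 28117 = (-164 + (((0 - 5/4)/(1 - 5/4))*27)*28) + 28117 = (-164 + ((-5/4/(-1/4))*27)*28) + 28117 = (-164 + (-4*(-5/4)*27)*28) + 28117 = (-164 + (5*27)*28) + 28117 = (-164 + 135*28) + 28117 = (-164 + 3780) + 28117 = 3616 + 28117 = 31733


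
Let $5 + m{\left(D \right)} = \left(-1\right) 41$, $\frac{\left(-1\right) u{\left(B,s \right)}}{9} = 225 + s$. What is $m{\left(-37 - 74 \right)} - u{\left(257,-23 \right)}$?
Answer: $1772$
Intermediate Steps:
$u{\left(B,s \right)} = -2025 - 9 s$ ($u{\left(B,s \right)} = - 9 \left(225 + s\right) = -2025 - 9 s$)
$m{\left(D \right)} = -46$ ($m{\left(D \right)} = -5 - 41 = -46$)
$m{\left(-37 - 74 \right)} - u{\left(257,-23 \right)} = -46 - \left(-2025 - -207\right) = -46 - \left(-2025 + 207\right) = -46 - -1818 = -46 + 1818 = 1772$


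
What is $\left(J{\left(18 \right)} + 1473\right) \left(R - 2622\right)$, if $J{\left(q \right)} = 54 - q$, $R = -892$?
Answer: $-5302626$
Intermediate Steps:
$\left(J{\left(18 \right)} + 1473\right) \left(R - 2622\right) = \left(\left(54 - 18\right) + 1473\right) \left(-892 - 2622\right) = \left(\left(54 - 18\right) + 1473\right) \left(-3514\right) = \left(36 + 1473\right) \left(-3514\right) = 1509 \left(-3514\right) = -5302626$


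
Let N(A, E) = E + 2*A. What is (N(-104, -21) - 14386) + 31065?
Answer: 16450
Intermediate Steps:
(N(-104, -21) - 14386) + 31065 = ((-21 + 2*(-104)) - 14386) + 31065 = ((-21 - 208) - 14386) + 31065 = (-229 - 14386) + 31065 = -14615 + 31065 = 16450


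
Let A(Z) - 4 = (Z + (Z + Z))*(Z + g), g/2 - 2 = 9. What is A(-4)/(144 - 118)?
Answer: -106/13 ≈ -8.1538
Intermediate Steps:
g = 22 (g = 4 + 2*9 = 4 + 18 = 22)
A(Z) = 4 + 3*Z*(22 + Z) (A(Z) = 4 + (Z + (Z + Z))*(Z + 22) = 4 + (Z + 2*Z)*(22 + Z) = 4 + (3*Z)*(22 + Z) = 4 + 3*Z*(22 + Z))
A(-4)/(144 - 118) = (4 + 3*(-4)² + 66*(-4))/(144 - 118) = (4 + 3*16 - 264)/26 = (4 + 48 - 264)/26 = (1/26)*(-212) = -106/13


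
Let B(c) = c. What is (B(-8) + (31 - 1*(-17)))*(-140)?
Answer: -5600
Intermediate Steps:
(B(-8) + (31 - 1*(-17)))*(-140) = (-8 + (31 - 1*(-17)))*(-140) = (-8 + (31 + 17))*(-140) = (-8 + 48)*(-140) = 40*(-140) = -5600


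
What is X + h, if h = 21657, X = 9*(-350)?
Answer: 18507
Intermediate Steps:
X = -3150
X + h = -3150 + 21657 = 18507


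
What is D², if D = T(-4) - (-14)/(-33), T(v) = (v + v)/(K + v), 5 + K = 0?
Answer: 2116/9801 ≈ 0.21590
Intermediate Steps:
K = -5 (K = -5 + 0 = -5)
T(v) = 2*v/(-5 + v) (T(v) = (v + v)/(-5 + v) = (2*v)/(-5 + v) = 2*v/(-5 + v))
D = 46/99 (D = 2*(-4)/(-5 - 4) - (-14)/(-33) = 2*(-4)/(-9) - (-14)*(-1)/33 = 2*(-4)*(-⅑) - 1*14/33 = 8/9 - 14/33 = 46/99 ≈ 0.46465)
D² = (46/99)² = 2116/9801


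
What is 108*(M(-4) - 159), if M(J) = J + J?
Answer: -18036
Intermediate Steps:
M(J) = 2*J
108*(M(-4) - 159) = 108*(2*(-4) - 159) = 108*(-8 - 159) = 108*(-167) = -18036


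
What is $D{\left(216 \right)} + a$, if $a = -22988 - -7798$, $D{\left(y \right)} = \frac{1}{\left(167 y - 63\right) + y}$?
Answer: $- \frac{550257749}{36225} \approx -15190.0$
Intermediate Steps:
$D{\left(y \right)} = \frac{1}{-63 + 168 y}$ ($D{\left(y \right)} = \frac{1}{\left(-63 + 167 y\right) + y} = \frac{1}{-63 + 168 y}$)
$a = -15190$ ($a = -22988 + 7798 = -15190$)
$D{\left(216 \right)} + a = \frac{1}{21 \left(-3 + 8 \cdot 216\right)} - 15190 = \frac{1}{21 \left(-3 + 1728\right)} - 15190 = \frac{1}{21 \cdot 1725} - 15190 = \frac{1}{21} \cdot \frac{1}{1725} - 15190 = \frac{1}{36225} - 15190 = - \frac{550257749}{36225}$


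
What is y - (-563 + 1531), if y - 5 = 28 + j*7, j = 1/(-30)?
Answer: -28057/30 ≈ -935.23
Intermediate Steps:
j = -1/30 ≈ -0.033333
y = 983/30 (y = 5 + (28 - 1/30*7) = 5 + (28 - 7/30) = 5 + 833/30 = 983/30 ≈ 32.767)
y - (-563 + 1531) = 983/30 - (-563 + 1531) = 983/30 - 1*968 = 983/30 - 968 = -28057/30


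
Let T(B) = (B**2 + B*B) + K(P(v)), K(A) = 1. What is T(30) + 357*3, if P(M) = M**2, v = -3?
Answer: 2872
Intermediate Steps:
T(B) = 1 + 2*B**2 (T(B) = (B**2 + B*B) + 1 = (B**2 + B**2) + 1 = 2*B**2 + 1 = 1 + 2*B**2)
T(30) + 357*3 = (1 + 2*30**2) + 357*3 = (1 + 2*900) + 1071 = (1 + 1800) + 1071 = 1801 + 1071 = 2872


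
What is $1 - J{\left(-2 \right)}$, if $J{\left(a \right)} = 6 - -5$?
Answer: $-10$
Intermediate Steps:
$J{\left(a \right)} = 11$ ($J{\left(a \right)} = 6 + 5 = 11$)
$1 - J{\left(-2 \right)} = 1 - 11 = -10$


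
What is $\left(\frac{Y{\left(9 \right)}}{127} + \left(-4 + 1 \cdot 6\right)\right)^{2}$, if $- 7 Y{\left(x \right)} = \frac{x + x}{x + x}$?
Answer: $\frac{3157729}{790321} \approx 3.9955$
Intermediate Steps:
$Y{\left(x \right)} = - \frac{1}{7}$ ($Y{\left(x \right)} = - \frac{\left(x + x\right) \frac{1}{x + x}}{7} = - \frac{2 x \frac{1}{2 x}}{7} = \left(- \frac{1}{7}\right) 1 = - \frac{1}{7}$)
$\left(\frac{Y{\left(9 \right)}}{127} + \left(-4 + 1 \cdot 6\right)\right)^{2} = \left(- \frac{1}{7 \cdot 127} + \left(-4 + 1 \cdot 6\right)\right)^{2} = \left(\left(- \frac{1}{7}\right) \frac{1}{127} + \left(-4 + 6\right)\right)^{2} = \left(- \frac{1}{889} + 2\right)^{2} = \left(\frac{1777}{889}\right)^{2} = \frac{3157729}{790321}$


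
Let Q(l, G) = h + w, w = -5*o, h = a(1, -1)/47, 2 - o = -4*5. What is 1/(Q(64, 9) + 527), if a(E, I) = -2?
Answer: 47/19597 ≈ 0.0023983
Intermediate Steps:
o = 22 (o = 2 - (-4)*5 = 2 - 1*(-20) = 2 + 20 = 22)
h = -2/47 ≈ -0.042553
w = -110 (w = -5*22 = -110)
Q(l, G) = -5172/47 (Q(l, G) = -2/47 - 110 = -5172/47)
1/(Q(64, 9) + 527) = 1/(-5172/47 + 527) = 1/(19597/47) = 47/19597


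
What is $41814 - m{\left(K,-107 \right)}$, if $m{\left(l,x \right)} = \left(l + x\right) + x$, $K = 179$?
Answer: $41849$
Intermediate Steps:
$m{\left(l,x \right)} = l + 2 x$
$41814 - m{\left(K,-107 \right)} = 41814 - \left(179 + 2 \left(-107\right)\right) = 41814 - \left(179 - 214\right) = 41814 - -35 = 41814 + 35 = 41849$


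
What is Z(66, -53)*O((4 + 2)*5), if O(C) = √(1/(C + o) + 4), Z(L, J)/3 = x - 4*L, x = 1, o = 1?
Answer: -3945*√155/31 ≈ -1584.3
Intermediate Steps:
Z(L, J) = 3 - 12*L (Z(L, J) = 3*(1 - 4*L) = 3 - 12*L)
O(C) = √(4 + 1/(1 + C)) (O(C) = √(1/(C + 1) + 4) = √(1/(1 + C) + 4) = √(4 + 1/(1 + C)))
Z(66, -53)*O((4 + 2)*5) = (3 - 12*66)*√((5 + 4*((4 + 2)*5))/(1 + (4 + 2)*5)) = (3 - 792)*√((5 + 4*(6*5))/(1 + 6*5)) = -789*√(5 + 4*30)/√(1 + 30) = -789*√31*√(5 + 120)/31 = -789*5*√155/31 = -3945*√155/31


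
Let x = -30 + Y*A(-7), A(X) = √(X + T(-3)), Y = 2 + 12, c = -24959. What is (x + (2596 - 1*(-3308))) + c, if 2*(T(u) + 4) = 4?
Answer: -19085 + 42*I ≈ -19085.0 + 42.0*I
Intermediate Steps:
T(u) = -2 (T(u) = -4 + (½)*4 = -4 + 2 = -2)
Y = 14
A(X) = √(-2 + X) (A(X) = √(X - 2) = √(-2 + X))
x = -30 + 42*I (x = -30 + 14*√(-2 - 7) = -30 + 14*√(-9) = -30 + 14*(3*I) = -30 + 42*I ≈ -30.0 + 42.0*I)
(x + (2596 - 1*(-3308))) + c = ((-30 + 42*I) + (2596 - 1*(-3308))) - 24959 = ((-30 + 42*I) + (2596 + 3308)) - 24959 = ((-30 + 42*I) + 5904) - 24959 = (5874 + 42*I) - 24959 = -19085 + 42*I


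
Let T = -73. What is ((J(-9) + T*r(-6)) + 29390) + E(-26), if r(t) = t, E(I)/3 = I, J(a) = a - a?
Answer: 29750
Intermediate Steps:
J(a) = 0
E(I) = 3*I
((J(-9) + T*r(-6)) + 29390) + E(-26) = ((0 - 73*(-6)) + 29390) + 3*(-26) = ((0 + 438) + 29390) - 78 = (438 + 29390) - 78 = 29828 - 78 = 29750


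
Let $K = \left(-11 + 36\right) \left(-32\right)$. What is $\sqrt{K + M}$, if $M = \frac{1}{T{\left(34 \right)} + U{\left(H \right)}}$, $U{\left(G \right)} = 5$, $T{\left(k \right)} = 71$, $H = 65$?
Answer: $\frac{i \sqrt{1155181}}{38} \approx 28.284 i$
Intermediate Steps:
$K = -800$ ($K = 25 \left(-32\right) = -800$)
$M = \frac{1}{76}$ ($M = \frac{1}{71 + 5} = \frac{1}{76} \approx 0.013158$)
$\sqrt{K + M} = \sqrt{-800 + \frac{1}{76}} = \sqrt{- \frac{60799}{76}} = \frac{i \sqrt{1155181}}{38}$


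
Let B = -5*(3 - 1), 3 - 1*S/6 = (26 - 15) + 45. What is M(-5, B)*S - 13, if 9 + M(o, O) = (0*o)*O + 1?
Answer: 2531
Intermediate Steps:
S = -318 (S = 18 - 6*((26 - 15) + 45) = 18 - 6*(11 + 45) = 18 - 6*56 = 18 - 336 = -318)
B = -10 (B = -5*2 = -10)
M(o, O) = -8 (M(o, O) = -9 + ((0*o)*O + 1) = -9 + (0*O + 1) = -9 + (0 + 1) = -9 + 1 = -8)
M(-5, B)*S - 13 = -8*(-318) - 13 = 2544 - 13 = 2531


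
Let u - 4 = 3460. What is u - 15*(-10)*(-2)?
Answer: 3164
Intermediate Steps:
u = 3464 (u = 4 + 3460 = 3464)
u - 15*(-10)*(-2) = 3464 - 15*(-10)*(-2) = 3464 - (-150)*(-2) = 3464 - 1*300 = 3464 - 300 = 3164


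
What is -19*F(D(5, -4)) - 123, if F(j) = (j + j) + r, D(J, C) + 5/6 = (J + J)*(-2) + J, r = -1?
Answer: 1493/3 ≈ 497.67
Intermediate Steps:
D(J, C) = -⅚ - 3*J (D(J, C) = -⅚ + ((J + J)*(-2) + J) = -⅚ + ((2*J)*(-2) + J) = -⅚ + (-4*J + J) = -⅚ - 3*J)
F(j) = -1 + 2*j (F(j) = (j + j) - 1 = 2*j - 1 = -1 + 2*j)
-19*F(D(5, -4)) - 123 = -19*(-1 + 2*(-⅚ - 3*5)) - 123 = -19*(-1 + 2*(-⅚ - 15)) - 123 = -19*(-1 + 2*(-95/6)) - 123 = -19*(-1 - 95/3) - 123 = -19*(-98/3) - 123 = 1862/3 - 123 = 1493/3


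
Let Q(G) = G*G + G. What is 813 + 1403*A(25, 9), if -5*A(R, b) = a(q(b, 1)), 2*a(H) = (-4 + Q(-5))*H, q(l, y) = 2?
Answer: -18383/5 ≈ -3676.6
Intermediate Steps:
Q(G) = G + G² (Q(G) = G² + G = G + G²)
a(H) = 8*H (a(H) = ((-4 - 5*(1 - 5))*H)/2 = ((-4 - 5*(-4))*H)/2 = ((-4 + 20)*H)/2 = (16*H)/2 = 8*H)
A(R, b) = -16/5 (A(R, b) = -8*2/5 = -⅕*16 = -16/5)
813 + 1403*A(25, 9) = 813 + 1403*(-16/5) = 813 - 22448/5 = -18383/5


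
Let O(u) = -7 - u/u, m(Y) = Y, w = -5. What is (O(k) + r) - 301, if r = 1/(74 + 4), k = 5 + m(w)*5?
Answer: -24101/78 ≈ -308.99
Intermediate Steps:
k = -20 (k = 5 - 5*5 = 5 - 25 = -20)
O(u) = -8 (O(u) = -7 - 1*1 = -7 - 1 = -8)
r = 1/78 ≈ 0.012821
(O(k) + r) - 301 = (-8 + 1/78) - 301 = -623/78 - 301 = -24101/78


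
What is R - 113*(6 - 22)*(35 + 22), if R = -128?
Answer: 102928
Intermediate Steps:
R - 113*(6 - 22)*(35 + 22) = -128 - 113*(6 - 22)*(35 + 22) = -128 - (-1808)*57 = -128 - 113*(-912) = -128 + 103056 = 102928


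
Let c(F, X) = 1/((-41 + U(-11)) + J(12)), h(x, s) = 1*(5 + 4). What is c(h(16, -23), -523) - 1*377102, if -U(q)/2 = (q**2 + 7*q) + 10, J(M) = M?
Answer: -51662975/137 ≈ -3.7710e+5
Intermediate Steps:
h(x, s) = 9 (h(x, s) = 1*9 = 9)
U(q) = -20 - 14*q - 2*q**2 (U(q) = -2*((q**2 + 7*q) + 10) = -2*(10 + q**2 + 7*q) = -20 - 14*q - 2*q**2)
c(F, X) = -1/137 (c(F, X) = 1/((-41 + (-20 - 14*(-11) - 2*(-11)**2)) + 12) = 1/((-41 + (-20 + 154 - 2*121)) + 12) = 1/((-41 + (-20 + 154 - 242)) + 12) = 1/((-41 - 108) + 12) = 1/(-149 + 12) = 1/(-137) = -1/137)
c(h(16, -23), -523) - 1*377102 = -1/137 - 1*377102 = -1/137 - 377102 = -51662975/137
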